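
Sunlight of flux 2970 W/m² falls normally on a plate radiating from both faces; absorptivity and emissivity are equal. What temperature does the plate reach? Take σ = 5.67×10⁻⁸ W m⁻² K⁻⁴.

T ≈ 402 K

Absorbed flux αS = emitted flux 2εσT⁴ per unit area; with α = ε this gives T = (S/2σ)^(1/4).
T = (2970 / (2 × 5.67×10⁻⁸))^(1/4) = (2.62×10^10)^(1/4).
T = 402 K.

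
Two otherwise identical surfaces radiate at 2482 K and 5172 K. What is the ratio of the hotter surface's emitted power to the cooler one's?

P ∝ T⁴, so the ratio is (5172/2482)⁴ = (2.084)⁴ = 18.9.

ratio ≈ 18.9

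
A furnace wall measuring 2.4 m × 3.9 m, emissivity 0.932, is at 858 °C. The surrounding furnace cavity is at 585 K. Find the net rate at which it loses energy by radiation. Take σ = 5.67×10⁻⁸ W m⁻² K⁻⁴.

A = 2.4 × 3.9 = 9.36 m².
Convert: 858 °C = 1131 K.
Q = εσA(T⁴ − T_s⁴). T⁴ − T_s⁴ = (1131)⁴ − (585)⁴ = 1.64×10^12 − 1.17×10^11 = 1.52×10^12 K⁴.
Q = 0.932 × 5.67×10⁻⁸ × 9.36 × 1.52×10^12 = 7.51×10^5 W.

Q ≈ 7.51×10^5 W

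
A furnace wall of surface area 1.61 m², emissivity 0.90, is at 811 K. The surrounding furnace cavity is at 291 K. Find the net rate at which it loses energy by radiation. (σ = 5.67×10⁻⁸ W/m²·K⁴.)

Q = εσA(T⁴ − T_s⁴). T⁴ − T_s⁴ = (811)⁴ − (291)⁴ = 4.33×10^11 − 7.17×10^9 = 4.25×10^11 K⁴.
Q = 0.90 × 5.67×10⁻⁸ × 1.61 × 4.25×10^11 = 35000 W.

Q ≈ 35000 W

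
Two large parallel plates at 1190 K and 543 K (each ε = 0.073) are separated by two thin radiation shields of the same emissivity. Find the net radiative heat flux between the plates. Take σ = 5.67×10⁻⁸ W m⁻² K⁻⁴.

Each of the 3 gaps contributes resistance (2/ε − 1) = 2/0.073 − 1 = 26.40; total = 79.19.
q = σ(T₁⁴ − T₂⁴) / 79.19 = 5.67×10⁻⁸ × 1.92×10^12 / 79.19 = 1370 W/m².

q ≈ 1370 W/m²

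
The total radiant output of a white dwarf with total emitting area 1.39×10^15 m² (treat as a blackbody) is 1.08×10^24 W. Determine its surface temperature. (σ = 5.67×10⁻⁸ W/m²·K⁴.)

From P = σAT⁴, T = (P / σA)^(1/4) = (1.08×10^24 / (5.67×10⁻⁸ × 1.39×10^15))^(1/4).
T = (1.37×10^16)^(1/4) = 10800 K.

T ≈ 10800 K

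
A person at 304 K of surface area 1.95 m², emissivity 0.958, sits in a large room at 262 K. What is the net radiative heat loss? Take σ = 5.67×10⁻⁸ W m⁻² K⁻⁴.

Q ≈ 406 W

Q = εσA(T⁴ − T_s⁴). T⁴ − T_s⁴ = (304)⁴ − (262)⁴ = 8.54×10^9 − 4.71×10^9 = 3.83×10^9 K⁴.
Q = 0.958 × 5.67×10⁻⁸ × 1.95 × 3.83×10^9 = 406 W.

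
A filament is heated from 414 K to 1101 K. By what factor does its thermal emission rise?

ratio ≈ 50.0

P ∝ T⁴, so the ratio is (1101/414)⁴ = (2.659)⁴ = 50.0.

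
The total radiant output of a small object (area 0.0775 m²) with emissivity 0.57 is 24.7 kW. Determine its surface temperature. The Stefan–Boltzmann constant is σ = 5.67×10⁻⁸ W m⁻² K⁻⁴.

From P = εσAT⁴, T = (P / εσA)^(1/4) = (24700 / (0.57 × 5.67×10⁻⁸ × 0.0775))^(1/4).
T = (9.86×10^12)^(1/4) = 1770 K.

T ≈ 1770 K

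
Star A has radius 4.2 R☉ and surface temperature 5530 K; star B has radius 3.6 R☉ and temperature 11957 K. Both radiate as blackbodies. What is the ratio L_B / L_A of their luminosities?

L_B/L_A ≈ 16.1

L = 4πR²σT⁴ ∝ R²T⁴, so L_B/L_A = (3.6/4.2)² × (11957/5530)⁴ = 0.735 × 21.9 = 16.1.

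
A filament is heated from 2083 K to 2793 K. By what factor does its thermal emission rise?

ratio ≈ 3.23

P ∝ T⁴, so the ratio is (2793/2083)⁴ = (1.341)⁴ = 3.23.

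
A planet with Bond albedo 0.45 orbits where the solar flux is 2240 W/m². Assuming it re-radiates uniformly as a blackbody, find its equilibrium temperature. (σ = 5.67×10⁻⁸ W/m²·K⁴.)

T ≈ 271 K

Power absorbed = (1−a)S·πR²; power emitted = 4πR²σT⁴. Equating and cancelling πR²:
T = ((1−a)S / 4σ)^(1/4) = (1230 / (4 × 5.67×10⁻⁸))^(1/4) = (5.43×10^9)^(1/4).
T = 271 K.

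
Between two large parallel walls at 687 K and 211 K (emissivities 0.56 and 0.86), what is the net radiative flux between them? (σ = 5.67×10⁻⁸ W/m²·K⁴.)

For two large parallel gray plates, q = σ(T₁⁴ − T₂⁴) / (1/ε₁ + 1/ε₂ − 1).
1/ε₁ + 1/ε₂ − 1 = 1/0.56 + 1/0.86 − 1 = 1.949.
T₁⁴ − T₂⁴ = 2.23×10^11 − 1.98×10^9 = 2.21×10^11 K⁴.
q = 5.67×10⁻⁸ × 2.21×10^11 / 1.949 = 6420 W/m².

q ≈ 6420 W/m²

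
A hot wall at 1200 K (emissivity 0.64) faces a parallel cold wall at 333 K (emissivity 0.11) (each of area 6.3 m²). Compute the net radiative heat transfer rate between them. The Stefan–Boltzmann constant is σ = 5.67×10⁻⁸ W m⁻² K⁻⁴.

Q ≈ 76300 W

For two large parallel gray plates, q = σ(T₁⁴ − T₂⁴) / (1/ε₁ + 1/ε₂ − 1).
1/ε₁ + 1/ε₂ − 1 = 1/0.64 + 1/0.11 − 1 = 9.653.
T₁⁴ − T₂⁴ = 2.07×10^12 − 1.23×10^10 = 2.06×10^12 K⁴.
q = 5.67×10⁻⁸ × 2.06×10^12 / 9.653 = 12100 W/m².
Q = q·A = 12100 × 6.3 = 76300 W.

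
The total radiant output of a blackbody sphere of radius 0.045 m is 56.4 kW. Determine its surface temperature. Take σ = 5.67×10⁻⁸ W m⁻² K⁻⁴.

A = 4πr² = 4π × (0.045)² = 0.0254 m².
From P = σAT⁴, T = (P / σA)^(1/4) = (56400 / (5.67×10⁻⁸ × 0.0254))^(1/4).
T = (3.91×10^13)^(1/4) = 2500 K.

T ≈ 2500 K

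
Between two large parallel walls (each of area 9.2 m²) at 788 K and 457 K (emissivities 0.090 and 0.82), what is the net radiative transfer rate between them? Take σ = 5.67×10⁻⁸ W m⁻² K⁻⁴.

Q ≈ 15700 W

For two large parallel gray plates, q = σ(T₁⁴ − T₂⁴) / (1/ε₁ + 1/ε₂ − 1).
1/ε₁ + 1/ε₂ − 1 = 1/0.090 + 1/0.82 − 1 = 11.33.
T₁⁴ − T₂⁴ = 3.86×10^11 − 4.36×10^10 = 3.42×10^11 K⁴.
q = 5.67×10⁻⁸ × 3.42×10^11 / 11.33 = 1710 W/m².
Q = q·A = 1710 × 9.2 = 15700 W.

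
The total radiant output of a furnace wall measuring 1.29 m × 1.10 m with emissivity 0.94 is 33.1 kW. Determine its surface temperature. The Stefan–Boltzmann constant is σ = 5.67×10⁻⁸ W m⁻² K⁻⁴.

T ≈ 813 K

A = 1.29 × 1.10 = 1.42 m².
From P = εσAT⁴, T = (P / εσA)^(1/4) = (33100 / (0.94 × 5.67×10⁻⁸ × 1.42))^(1/4).
T = (4.38×10^11)^(1/4) = 813 K.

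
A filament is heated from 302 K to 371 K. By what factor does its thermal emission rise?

ratio ≈ 2.28

P ∝ T⁴, so the ratio is (371/302)⁴ = (1.228)⁴ = 2.28.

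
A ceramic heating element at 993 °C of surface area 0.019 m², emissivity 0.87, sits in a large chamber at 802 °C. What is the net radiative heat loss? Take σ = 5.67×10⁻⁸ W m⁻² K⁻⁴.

Convert: 993 °C = 1266 K; 802 °C = 1075 K.
Q = εσA(T⁴ − T_s⁴). T⁴ − T_s⁴ = (1266)⁴ − (1075)⁴ = 2.57×10^12 − 1.34×10^12 = 1.23×10^12 K⁴.
Q = 0.87 × 5.67×10⁻⁸ × 0.0190 × 1.23×10^12 = 1160 W.

Q ≈ 1160 W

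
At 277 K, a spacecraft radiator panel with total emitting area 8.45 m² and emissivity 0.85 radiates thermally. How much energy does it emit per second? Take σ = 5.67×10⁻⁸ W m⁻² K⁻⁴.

P = εσAT⁴ = 0.85 × 5.67×10⁻⁸ × 8.45 × (277)⁴ = 0.85 × 5.67×10⁻⁸ × 8.45 × 5.89×10^9.
P = 2400 W.

P ≈ 2400 W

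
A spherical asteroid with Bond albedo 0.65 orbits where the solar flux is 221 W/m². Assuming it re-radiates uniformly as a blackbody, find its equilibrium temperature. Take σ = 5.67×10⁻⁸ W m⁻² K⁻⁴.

T ≈ 136 K

Power absorbed = (1−a)S·πR²; power emitted = 4πR²σT⁴. Equating and cancelling πR²:
T = ((1−a)S / 4σ)^(1/4) = (77.3 / (4 × 5.67×10⁻⁸))^(1/4) = (3.41×10^8)^(1/4).
T = 136 K.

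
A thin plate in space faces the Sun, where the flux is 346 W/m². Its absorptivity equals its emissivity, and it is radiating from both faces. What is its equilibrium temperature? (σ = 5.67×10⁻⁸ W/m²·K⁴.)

T ≈ 235 K

Absorbed flux αS = emitted flux 2εσT⁴ per unit area; with α = ε this gives T = (S/2σ)^(1/4).
T = (346 / (2 × 5.67×10⁻⁸))^(1/4) = (3.05×10^9)^(1/4).
T = 235 K.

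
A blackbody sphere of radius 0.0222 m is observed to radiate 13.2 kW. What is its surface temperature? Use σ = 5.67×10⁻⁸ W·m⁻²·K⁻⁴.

A = 4πr² = 4π × (0.0222)² = 6.19×10^-3 m².
From P = σAT⁴, T = (P / σA)^(1/4) = (13200 / (5.67×10⁻⁸ × 6.19×10^-3))^(1/4).
T = (3.76×10^13)^(1/4) = 2480 K.

T ≈ 2480 K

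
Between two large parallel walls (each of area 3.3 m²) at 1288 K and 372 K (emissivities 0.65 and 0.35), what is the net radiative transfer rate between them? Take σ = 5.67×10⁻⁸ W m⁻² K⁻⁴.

For two large parallel gray plates, q = σ(T₁⁴ − T₂⁴) / (1/ε₁ + 1/ε₂ − 1).
1/ε₁ + 1/ε₂ − 1 = 1/0.65 + 1/0.35 − 1 = 3.396.
T₁⁴ − T₂⁴ = 2.75×10^12 − 1.92×10^10 = 2.73×10^12 K⁴.
q = 5.67×10⁻⁸ × 2.73×10^12 / 3.396 = 45600 W/m².
Q = q·A = 45600 × 3.3 = 1.51×10^5 W.

Q ≈ 1.51×10^5 W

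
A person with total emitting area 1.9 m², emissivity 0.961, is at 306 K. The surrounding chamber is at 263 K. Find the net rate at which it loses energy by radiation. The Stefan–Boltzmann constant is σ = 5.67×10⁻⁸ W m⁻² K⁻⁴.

Q ≈ 412 W

Q = εσA(T⁴ − T_s⁴). T⁴ − T_s⁴ = (306)⁴ − (263)⁴ = 8.77×10^9 − 4.78×10^9 = 3.98×10^9 K⁴.
Q = 0.961 × 5.67×10⁻⁸ × 1.90 × 3.98×10^9 = 412 W.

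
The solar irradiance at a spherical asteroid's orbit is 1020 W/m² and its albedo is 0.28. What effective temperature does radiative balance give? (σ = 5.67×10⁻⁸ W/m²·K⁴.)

T ≈ 239 K

Power absorbed = (1−a)S·πR²; power emitted = 4πR²σT⁴. Equating and cancelling πR²:
T = ((1−a)S / 4σ)^(1/4) = (734 / (4 × 5.67×10⁻⁸))^(1/4) = (3.24×10^9)^(1/4).
T = 239 K.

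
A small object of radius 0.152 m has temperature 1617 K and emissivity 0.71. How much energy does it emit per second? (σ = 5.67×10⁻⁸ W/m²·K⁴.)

P ≈ 79900 W

A = 4πr² = 4π × (0.152)² = 0.290 m².
Stefan–Boltzmann: P = εσAT⁴ = 0.71 × 5.67×10⁻⁸ × 0.290 × (1617)⁴ = 0.71 × 5.67×10⁻⁸ × 0.290 × 6.84×10^12.
P = 79900 W.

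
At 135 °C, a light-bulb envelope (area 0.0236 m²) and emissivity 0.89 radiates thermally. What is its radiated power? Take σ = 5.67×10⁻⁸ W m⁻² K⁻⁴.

135 °C = 408 K.
P = εσAT⁴ = 0.89 × 5.67×10⁻⁸ × 0.0236 × (408)⁴ = 0.89 × 5.67×10⁻⁸ × 0.0236 × 2.77×10^10.
P = 33.0 W.

P ≈ 33.0 W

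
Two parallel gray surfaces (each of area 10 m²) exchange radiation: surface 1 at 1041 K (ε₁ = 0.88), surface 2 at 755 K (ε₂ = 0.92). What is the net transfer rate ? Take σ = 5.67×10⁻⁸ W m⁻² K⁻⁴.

Q ≈ 3.94×10^5 W

For two large parallel gray plates, q = σ(T₁⁴ − T₂⁴) / (1/ε₁ + 1/ε₂ − 1).
1/ε₁ + 1/ε₂ − 1 = 1/0.88 + 1/0.92 − 1 = 1.223.
T₁⁴ − T₂⁴ = 1.17×10^12 − 3.25×10^11 = 8.49×10^11 K⁴.
q = 5.67×10⁻⁸ × 8.49×10^11 / 1.223 = 39400 W/m².
Q = q·A = 39400 × 10 = 3.94×10^5 W.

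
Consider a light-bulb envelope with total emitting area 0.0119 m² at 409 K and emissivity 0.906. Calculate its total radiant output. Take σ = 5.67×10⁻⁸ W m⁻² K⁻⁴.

P ≈ 17.1 W

P = εσAT⁴ = 0.906 × 5.67×10⁻⁸ × 0.0119 × (409)⁴ = 0.906 × 5.67×10⁻⁸ × 0.0119 × 2.80×10^10.
P = 17.1 W.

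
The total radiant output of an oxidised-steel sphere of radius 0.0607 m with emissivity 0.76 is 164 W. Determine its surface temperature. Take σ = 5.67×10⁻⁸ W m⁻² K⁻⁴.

T ≈ 535 K

A = 4πr² = 4π × (0.0607)² = 0.0463 m².
From P = εσAT⁴, T = (P / εσA)^(1/4) = (164 / (0.76 × 5.67×10⁻⁸ × 0.0463))^(1/4).
T = (8.22×10^10)^(1/4) = 535 K.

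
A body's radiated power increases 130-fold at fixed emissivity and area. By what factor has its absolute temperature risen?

P ∝ T⁴ ⇒ T ∝ P^(1/4), so T scales by (130)^(1/4) = 3.38.

factor ≈ 3.38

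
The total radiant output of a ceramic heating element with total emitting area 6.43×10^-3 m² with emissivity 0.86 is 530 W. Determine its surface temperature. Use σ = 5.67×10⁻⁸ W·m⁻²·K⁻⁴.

From P = εσAT⁴, T = (P / εσA)^(1/4) = (530 / (0.86 × 5.67×10⁻⁸ × 6.43×10^-3))^(1/4).
T = (1.69×10^12)^(1/4) = 1140 K.

T ≈ 1140 K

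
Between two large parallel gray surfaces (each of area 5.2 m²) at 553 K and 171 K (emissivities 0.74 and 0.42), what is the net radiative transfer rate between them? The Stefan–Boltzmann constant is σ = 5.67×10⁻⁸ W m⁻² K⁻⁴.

For two large parallel gray plates, q = σ(T₁⁴ − T₂⁴) / (1/ε₁ + 1/ε₂ − 1).
1/ε₁ + 1/ε₂ − 1 = 1/0.74 + 1/0.42 − 1 = 2.732.
T₁⁴ − T₂⁴ = 9.35×10^10 − 8.55×10^8 = 9.27×10^10 K⁴.
q = 5.67×10⁻⁸ × 9.27×10^10 / 2.732 = 1920 W/m².
Q = q·A = 1920 × 5.2 = 10000 W.

Q ≈ 10000 W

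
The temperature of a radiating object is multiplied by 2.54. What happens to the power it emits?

P ∝ T⁴, so the power scales as (2.54)⁴ = 41.6.

factor ≈ 41.6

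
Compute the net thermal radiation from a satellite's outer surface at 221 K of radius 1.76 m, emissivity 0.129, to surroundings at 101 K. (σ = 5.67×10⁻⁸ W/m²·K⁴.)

A = 4πr² = 4π × (1.76)² = 38.9 m².
Q = εσA(T⁴ − T_s⁴). T⁴ − T_s⁴ = (221)⁴ − (101)⁴ = 2.39×10^9 − 1.04×10^8 = 2.28×10^9 K⁴.
Q = 0.129 × 5.67×10⁻⁸ × 38.9 × 2.28×10^9 = 650 W.

Q ≈ 650 W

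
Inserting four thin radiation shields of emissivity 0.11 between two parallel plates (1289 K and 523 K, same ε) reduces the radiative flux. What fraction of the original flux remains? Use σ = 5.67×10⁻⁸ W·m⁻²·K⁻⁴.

With N identical shields there are N+1 = 5 gaps in series, each with the same radiative resistance, so the flux falls to 1/(N+1) of its unshielded value.

ratio ≈ 0.200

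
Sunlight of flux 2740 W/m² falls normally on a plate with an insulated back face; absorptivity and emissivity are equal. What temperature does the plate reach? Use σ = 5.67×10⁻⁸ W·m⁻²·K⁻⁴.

T ≈ 469 K

Absorbed flux αS = emitted flux εσT⁴ (one radiating face); with α = ε, T = (S/σ)^(1/4).
T = (2740 / 5.67×10⁻⁸)^(1/4) = (4.83×10^10)^(1/4).
T = 469 K.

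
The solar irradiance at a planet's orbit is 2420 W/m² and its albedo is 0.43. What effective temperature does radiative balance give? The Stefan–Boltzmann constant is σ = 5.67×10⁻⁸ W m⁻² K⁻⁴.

T ≈ 279 K

Power absorbed = (1−a)S·πR²; power emitted = 4πR²σT⁴. Equating and cancelling πR²:
T = ((1−a)S / 4σ)^(1/4) = (1380 / (4 × 5.67×10⁻⁸))^(1/4) = (6.08×10^9)^(1/4).
T = 279 K.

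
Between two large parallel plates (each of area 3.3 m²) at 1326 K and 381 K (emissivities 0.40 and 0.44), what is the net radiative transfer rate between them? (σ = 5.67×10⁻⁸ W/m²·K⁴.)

For two large parallel gray plates, q = σ(T₁⁴ − T₂⁴) / (1/ε₁ + 1/ε₂ − 1).
1/ε₁ + 1/ε₂ − 1 = 1/0.40 + 1/0.44 − 1 = 3.773.
T₁⁴ − T₂⁴ = 3.09×10^12 − 2.11×10^10 = 3.07×10^12 K⁴.
q = 5.67×10⁻⁸ × 3.07×10^12 / 3.773 = 46100 W/m².
Q = q·A = 46100 × 3.3 = 1.52×10^5 W.

Q ≈ 1.52×10^5 W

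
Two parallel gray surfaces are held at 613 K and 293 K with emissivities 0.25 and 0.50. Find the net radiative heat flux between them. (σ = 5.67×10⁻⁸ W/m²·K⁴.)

q ≈ 1520 W/m²

For two large parallel gray plates, q = σ(T₁⁴ − T₂⁴) / (1/ε₁ + 1/ε₂ − 1).
1/ε₁ + 1/ε₂ − 1 = 1/0.25 + 1/0.50 − 1 = 5.000.
T₁⁴ − T₂⁴ = 1.41×10^11 − 7.37×10^9 = 1.34×10^11 K⁴.
q = 5.67×10⁻⁸ × 1.34×10^11 / 5.000 = 1520 W/m².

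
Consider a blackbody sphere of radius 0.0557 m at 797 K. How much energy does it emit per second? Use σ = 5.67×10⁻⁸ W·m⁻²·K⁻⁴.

P ≈ 892 W

A = 4πr² = 4π × (0.0557)² = 0.0390 m².
P = σAT⁴ = 5.67×10⁻⁸ × 0.0390 × (797)⁴ = 5.67×10⁻⁸ × 0.0390 × 4.03×10^11.
P = 892 W.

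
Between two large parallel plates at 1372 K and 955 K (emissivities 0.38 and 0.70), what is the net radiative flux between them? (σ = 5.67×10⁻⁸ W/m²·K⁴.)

For two large parallel gray plates, q = σ(T₁⁴ − T₂⁴) / (1/ε₁ + 1/ε₂ − 1).
1/ε₁ + 1/ε₂ − 1 = 1/0.38 + 1/0.70 − 1 = 3.060.
T₁⁴ − T₂⁴ = 3.54×10^12 − 8.32×10^11 = 2.71×10^12 K⁴.
q = 5.67×10⁻⁸ × 2.71×10^12 / 3.060 = 50200 W/m².

q ≈ 50200 W/m²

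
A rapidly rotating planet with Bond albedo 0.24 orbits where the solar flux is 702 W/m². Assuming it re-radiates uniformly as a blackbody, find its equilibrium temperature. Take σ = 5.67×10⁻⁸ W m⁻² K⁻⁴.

Power absorbed = (1−a)S·πR²; power emitted = 4πR²σT⁴. Equating and cancelling πR²:
T = ((1−a)S / 4σ)^(1/4) = (534 / (4 × 5.67×10⁻⁸))^(1/4) = (2.35×10^9)^(1/4).
T = 220 K.

T ≈ 220 K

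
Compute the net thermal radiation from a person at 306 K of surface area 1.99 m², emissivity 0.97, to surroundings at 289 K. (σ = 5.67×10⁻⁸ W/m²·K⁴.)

Q = εσA(T⁴ − T_s⁴). T⁴ − T_s⁴ = (306)⁴ − (289)⁴ = 8.77×10^9 − 6.98×10^9 = 1.79×10^9 K⁴.
Q = 0.97 × 5.67×10⁻⁸ × 1.99 × 1.79×10^9 = 196 W.

Q ≈ 196 W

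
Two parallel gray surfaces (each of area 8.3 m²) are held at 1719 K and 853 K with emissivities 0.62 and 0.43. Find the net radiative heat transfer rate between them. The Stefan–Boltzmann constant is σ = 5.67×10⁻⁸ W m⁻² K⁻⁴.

For two large parallel gray plates, q = σ(T₁⁴ − T₂⁴) / (1/ε₁ + 1/ε₂ − 1).
1/ε₁ + 1/ε₂ − 1 = 1/0.62 + 1/0.43 − 1 = 2.938.
T₁⁴ − T₂⁴ = 8.73×10^12 − 5.29×10^11 = 8.20×10^12 K⁴.
q = 5.67×10⁻⁸ × 8.20×10^12 / 2.938 = 1.58×10^5 W/m².
Q = q·A = 1.58×10^5 × 8.3 = 1.31×10^6 W.

Q ≈ 1.31×10^6 W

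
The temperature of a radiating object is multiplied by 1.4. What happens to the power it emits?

factor ≈ 3.84

P ∝ T⁴, so the power scales as (1.4)⁴ = 3.84.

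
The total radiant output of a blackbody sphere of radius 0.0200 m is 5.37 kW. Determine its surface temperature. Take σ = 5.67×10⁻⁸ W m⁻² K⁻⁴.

T ≈ 2080 K

A = 4πr² = 4π × (0.0200)² = 5.03×10^-3 m².
From P = σAT⁴, T = (P / σA)^(1/4) = (5370 / (5.67×10⁻⁸ × 5.03×10^-3))^(1/4).
T = (1.88×10^13)^(1/4) = 2080 K.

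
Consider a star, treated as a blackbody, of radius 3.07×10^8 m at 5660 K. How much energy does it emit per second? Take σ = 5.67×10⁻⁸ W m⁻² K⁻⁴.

P ≈ 6.89×10^25 W

A = 4πr² = 4π × (3.07×10^8)² = 1.18×10^18 m².
P = σAT⁴ = 5.67×10⁻⁸ × 1.18×10^18 × (5660)⁴ = 5.67×10⁻⁸ × 1.18×10^18 × 1.03×10^15.
P = 6.89×10^25 W.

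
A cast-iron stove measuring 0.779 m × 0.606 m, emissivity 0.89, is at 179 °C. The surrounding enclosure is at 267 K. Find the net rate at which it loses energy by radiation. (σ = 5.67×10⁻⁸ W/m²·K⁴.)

Q ≈ 873 W

A = 0.779 × 0.606 = 0.472 m².
Convert: 179 °C = 452 K.
Q = εσA(T⁴ − T_s⁴). T⁴ − T_s⁴ = (452)⁴ − (267)⁴ = 4.17×10^10 − 5.08×10^9 = 3.67×10^10 K⁴.
Q = 0.89 × 5.67×10⁻⁸ × 0.472 × 3.67×10^10 = 873 W.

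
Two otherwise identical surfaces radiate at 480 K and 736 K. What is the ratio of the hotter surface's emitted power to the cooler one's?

P ∝ T⁴, so the ratio is (736/480)⁴ = (1.533)⁴ = 5.53.

ratio ≈ 5.53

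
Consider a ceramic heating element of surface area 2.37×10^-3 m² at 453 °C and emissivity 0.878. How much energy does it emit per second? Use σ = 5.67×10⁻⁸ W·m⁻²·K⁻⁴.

453 °C = 726 K.
Stefan–Boltzmann: P = εσAT⁴ = 0.878 × 5.67×10⁻⁸ × 2.37×10^-3 × (726)⁴ = 0.878 × 5.67×10⁻⁸ × 2.37×10^-3 × 2.78×10^11.
P = 32.8 W.

P ≈ 32.8 W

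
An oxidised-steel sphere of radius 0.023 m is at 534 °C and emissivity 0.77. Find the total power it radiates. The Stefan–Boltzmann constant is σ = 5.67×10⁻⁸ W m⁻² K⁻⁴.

A = 4πr² = 4π × (0.023)² = 6.65×10^-3 m².
534 °C = 807 K.
P = εσAT⁴ = 0.77 × 5.67×10⁻⁸ × 6.65×10^-3 × (807)⁴ = 0.77 × 5.67×10⁻⁸ × 6.65×10^-3 × 4.24×10^11.
P = 123 W.

P ≈ 123 W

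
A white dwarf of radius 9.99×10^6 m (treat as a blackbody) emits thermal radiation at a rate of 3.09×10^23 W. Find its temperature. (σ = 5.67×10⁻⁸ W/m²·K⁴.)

A = 4πr² = 4π × (9.99×10^6)² = 1.25×10^15 m².
From P = σAT⁴, T = (P / σA)^(1/4) = (3.09×10^23 / (5.67×10⁻⁸ × 1.25×10^15))^(1/4).
T = (4.35×10^15)^(1/4) = 8120 K.

T ≈ 8120 K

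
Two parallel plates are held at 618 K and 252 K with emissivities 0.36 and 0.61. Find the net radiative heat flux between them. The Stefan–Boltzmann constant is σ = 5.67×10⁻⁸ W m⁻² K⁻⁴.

For two large parallel gray plates, q = σ(T₁⁴ − T₂⁴) / (1/ε₁ + 1/ε₂ − 1).
1/ε₁ + 1/ε₂ − 1 = 1/0.36 + 1/0.61 − 1 = 3.417.
T₁⁴ − T₂⁴ = 1.46×10^11 − 4.03×10^9 = 1.42×10^11 K⁴.
q = 5.67×10⁻⁸ × 1.42×10^11 / 3.417 = 2350 W/m².

q ≈ 2350 W/m²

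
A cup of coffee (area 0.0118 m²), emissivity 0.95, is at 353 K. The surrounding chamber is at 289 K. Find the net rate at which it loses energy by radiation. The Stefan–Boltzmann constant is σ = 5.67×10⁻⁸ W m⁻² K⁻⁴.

Q = εσA(T⁴ − T_s⁴). T⁴ − T_s⁴ = (353)⁴ − (289)⁴ = 1.55×10^10 − 6.98×10^9 = 8.55×10^9 K⁴.
Q = 0.95 × 5.67×10⁻⁸ × 0.0118 × 8.55×10^9 = 5.44 W.

Q ≈ 5.44 W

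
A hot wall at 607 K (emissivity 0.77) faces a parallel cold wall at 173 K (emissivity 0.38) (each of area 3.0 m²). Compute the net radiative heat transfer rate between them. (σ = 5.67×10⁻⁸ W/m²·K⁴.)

Q ≈ 7830 W

For two large parallel gray plates, q = σ(T₁⁴ − T₂⁴) / (1/ε₁ + 1/ε₂ − 1).
1/ε₁ + 1/ε₂ − 1 = 1/0.77 + 1/0.38 − 1 = 2.930.
T₁⁴ − T₂⁴ = 1.36×10^11 − 8.96×10^8 = 1.35×10^11 K⁴.
q = 5.67×10⁻⁸ × 1.35×10^11 / 2.930 = 2610 W/m².
Q = q·A = 2610 × 3.0 = 7830 W.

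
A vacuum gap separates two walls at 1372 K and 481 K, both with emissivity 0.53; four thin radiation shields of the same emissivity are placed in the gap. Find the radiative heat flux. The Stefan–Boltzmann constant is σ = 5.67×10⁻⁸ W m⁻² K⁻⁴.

q ≈ 14300 W/m²

Each of the 5 gaps contributes resistance (2/ε − 1) = 2/0.53 − 1 = 2.774; total = 13.87.
q = σ(T₁⁴ − T₂⁴) / 13.87 = 5.67×10⁻⁸ × 3.49×10^12 / 13.87 = 14300 W/m².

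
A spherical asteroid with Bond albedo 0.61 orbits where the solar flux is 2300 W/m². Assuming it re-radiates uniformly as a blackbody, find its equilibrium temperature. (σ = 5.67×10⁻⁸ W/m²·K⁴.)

Power absorbed = (1−a)S·πR²; power emitted = 4πR²σT⁴. Equating and cancelling πR²:
T = ((1−a)S / 4σ)^(1/4) = (897 / (4 × 5.67×10⁻⁸))^(1/4) = (3.96×10^9)^(1/4).
T = 251 K.

T ≈ 251 K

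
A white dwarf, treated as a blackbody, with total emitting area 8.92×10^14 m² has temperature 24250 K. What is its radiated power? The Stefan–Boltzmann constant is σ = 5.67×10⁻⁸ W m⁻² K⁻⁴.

P = σAT⁴ = 5.67×10⁻⁸ × 8.92×10^14 × (24250)⁴ = 5.67×10⁻⁸ × 8.92×10^14 × 3.46×10^17.
P = 1.75×10^25 W.

P ≈ 1.75×10^25 W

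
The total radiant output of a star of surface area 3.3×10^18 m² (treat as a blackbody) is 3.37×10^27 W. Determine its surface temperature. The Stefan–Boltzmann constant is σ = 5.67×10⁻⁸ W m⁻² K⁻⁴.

From P = σAT⁴, T = (P / σA)^(1/4) = (3.37×10^27 / (5.67×10⁻⁸ × 3.30×10^18))^(1/4).
T = (1.80×10^16)^(1/4) = 11600 K.

T ≈ 11600 K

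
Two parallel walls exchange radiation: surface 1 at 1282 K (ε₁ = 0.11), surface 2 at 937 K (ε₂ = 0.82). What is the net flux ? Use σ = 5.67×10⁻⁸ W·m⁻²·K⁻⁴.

q ≈ 11800 W/m²

For two large parallel gray plates, q = σ(T₁⁴ − T₂⁴) / (1/ε₁ + 1/ε₂ − 1).
1/ε₁ + 1/ε₂ − 1 = 1/0.11 + 1/0.82 − 1 = 9.310.
T₁⁴ − T₂⁴ = 2.70×10^12 − 7.71×10^11 = 1.93×10^12 K⁴.
q = 5.67×10⁻⁸ × 1.93×10^12 / 9.310 = 11800 W/m².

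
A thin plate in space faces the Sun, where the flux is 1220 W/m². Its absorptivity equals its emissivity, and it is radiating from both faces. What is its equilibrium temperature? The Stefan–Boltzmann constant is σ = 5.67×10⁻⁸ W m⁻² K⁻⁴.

Absorbed flux αS = emitted flux 2εσT⁴ per unit area; with α = ε this gives T = (S/2σ)^(1/4).
T = (1220 / (2 × 5.67×10⁻⁸))^(1/4) = (1.08×10^10)^(1/4).
T = 322 K.

T ≈ 322 K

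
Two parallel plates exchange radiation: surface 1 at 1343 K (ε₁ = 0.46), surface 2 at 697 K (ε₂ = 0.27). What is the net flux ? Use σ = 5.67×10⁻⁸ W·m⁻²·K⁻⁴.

q ≈ 35100 W/m²

For two large parallel gray plates, q = σ(T₁⁴ − T₂⁴) / (1/ε₁ + 1/ε₂ − 1).
1/ε₁ + 1/ε₂ − 1 = 1/0.46 + 1/0.27 − 1 = 4.878.
T₁⁴ − T₂⁴ = 3.25×10^12 − 2.36×10^11 = 3.02×10^12 K⁴.
q = 5.67×10⁻⁸ × 3.02×10^12 / 4.878 = 35100 W/m².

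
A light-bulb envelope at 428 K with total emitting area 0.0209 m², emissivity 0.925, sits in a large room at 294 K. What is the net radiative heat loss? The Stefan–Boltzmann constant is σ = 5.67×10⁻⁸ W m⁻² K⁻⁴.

Q = εσA(T⁴ − T_s⁴). T⁴ − T_s⁴ = (428)⁴ − (294)⁴ = 3.36×10^10 − 7.47×10^9 = 2.61×10^10 K⁴.
Q = 0.925 × 5.67×10⁻⁸ × 0.0209 × 2.61×10^10 = 28.6 W.

Q ≈ 28.6 W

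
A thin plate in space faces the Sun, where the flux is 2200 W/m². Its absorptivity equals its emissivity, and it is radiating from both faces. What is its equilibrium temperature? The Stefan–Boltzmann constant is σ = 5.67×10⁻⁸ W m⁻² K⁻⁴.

Absorbed flux αS = emitted flux 2εσT⁴ per unit area; with α = ε this gives T = (S/2σ)^(1/4).
T = (2200 / (2 × 5.67×10⁻⁸))^(1/4) = (1.94×10^10)^(1/4).
T = 373 K.

T ≈ 373 K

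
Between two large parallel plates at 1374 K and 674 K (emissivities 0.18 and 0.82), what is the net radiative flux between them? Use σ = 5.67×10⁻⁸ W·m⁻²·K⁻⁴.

For two large parallel gray plates, q = σ(T₁⁴ − T₂⁴) / (1/ε₁ + 1/ε₂ − 1).
1/ε₁ + 1/ε₂ − 1 = 1/0.18 + 1/0.82 − 1 = 5.775.
T₁⁴ − T₂⁴ = 3.56×10^12 − 2.06×10^11 = 3.36×10^12 K⁴.
q = 5.67×10⁻⁸ × 3.36×10^12 / 5.775 = 33000 W/m².

q ≈ 33000 W/m²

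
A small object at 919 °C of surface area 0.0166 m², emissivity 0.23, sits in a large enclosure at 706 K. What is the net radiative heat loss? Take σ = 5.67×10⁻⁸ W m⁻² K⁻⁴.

Convert: 919 °C = 1192 K.
Q = εσA(T⁴ − T_s⁴). T⁴ − T_s⁴ = (1192)⁴ − (706)⁴ = 2.02×10^12 − 2.48×10^11 = 1.77×10^12 K⁴.
Q = 0.23 × 5.67×10⁻⁸ × 0.0166 × 1.77×10^12 = 383 W.

Q ≈ 383 W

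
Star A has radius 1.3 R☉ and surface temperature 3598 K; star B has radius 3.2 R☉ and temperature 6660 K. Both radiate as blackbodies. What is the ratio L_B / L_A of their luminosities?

L_B/L_A ≈ 71.1

L = 4πR²σT⁴ ∝ R²T⁴, so L_B/L_A = (3.2/1.3)² × (6660/3598)⁴ = 6.06 × 11.7 = 71.1.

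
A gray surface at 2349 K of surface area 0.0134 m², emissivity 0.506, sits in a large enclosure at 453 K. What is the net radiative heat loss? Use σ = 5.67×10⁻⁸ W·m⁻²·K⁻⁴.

Q = εσA(T⁴ − T_s⁴). T⁴ − T_s⁴ = (2349)⁴ − (453)⁴ = 3.04×10^13 − 4.21×10^10 = 3.04×10^13 K⁴.
Q = 0.506 × 5.67×10⁻⁸ × 0.0134 × 3.04×10^13 = 11700 W.

Q ≈ 11700 W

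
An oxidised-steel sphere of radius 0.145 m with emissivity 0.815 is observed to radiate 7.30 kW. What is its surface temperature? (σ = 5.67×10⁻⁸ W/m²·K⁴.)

T ≈ 879 K

A = 4πr² = 4π × (0.145)² = 0.264 m².
From P = εσAT⁴, T = (P / εσA)^(1/4) = (7300 / (0.815 × 5.67×10⁻⁸ × 0.264))^(1/4).
T = (5.98×10^11)^(1/4) = 879 K.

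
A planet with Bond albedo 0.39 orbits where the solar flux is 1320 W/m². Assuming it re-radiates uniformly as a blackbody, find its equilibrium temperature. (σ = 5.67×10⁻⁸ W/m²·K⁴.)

Power absorbed = (1−a)S·πR²; power emitted = 4πR²σT⁴. Equating and cancelling πR²:
T = ((1−a)S / 4σ)^(1/4) = (805 / (4 × 5.67×10⁻⁸))^(1/4) = (3.55×10^9)^(1/4).
T = 244 K.

T ≈ 244 K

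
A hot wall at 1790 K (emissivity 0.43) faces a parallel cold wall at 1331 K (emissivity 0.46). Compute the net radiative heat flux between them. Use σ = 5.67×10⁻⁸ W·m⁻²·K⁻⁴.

For two large parallel gray plates, q = σ(T₁⁴ − T₂⁴) / (1/ε₁ + 1/ε₂ − 1).
1/ε₁ + 1/ε₂ − 1 = 1/0.43 + 1/0.46 − 1 = 3.499.
T₁⁴ − T₂⁴ = 1.03×10^13 − 3.14×10^12 = 7.13×10^12 K⁴.
q = 5.67×10⁻⁸ × 7.13×10^12 / 3.499 = 1.15×10^5 W/m².

q ≈ 1.15×10^5 W/m²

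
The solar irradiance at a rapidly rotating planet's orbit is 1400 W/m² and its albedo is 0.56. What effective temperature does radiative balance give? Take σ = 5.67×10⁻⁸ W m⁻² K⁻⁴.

T ≈ 228 K

Power absorbed = (1−a)S·πR²; power emitted = 4πR²σT⁴. Equating and cancelling πR²:
T = ((1−a)S / 4σ)^(1/4) = (616 / (4 × 5.67×10⁻⁸))^(1/4) = (2.72×10^9)^(1/4).
T = 228 K.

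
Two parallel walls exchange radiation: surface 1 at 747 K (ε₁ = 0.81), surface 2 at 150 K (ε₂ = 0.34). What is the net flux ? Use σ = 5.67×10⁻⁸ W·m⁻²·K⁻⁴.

q ≈ 5550 W/m²

For two large parallel gray plates, q = σ(T₁⁴ − T₂⁴) / (1/ε₁ + 1/ε₂ − 1).
1/ε₁ + 1/ε₂ − 1 = 1/0.81 + 1/0.34 − 1 = 3.176.
T₁⁴ − T₂⁴ = 3.11×10^11 − 5.06×10^8 = 3.11×10^11 K⁴.
q = 5.67×10⁻⁸ × 3.11×10^11 / 3.176 = 5550 W/m².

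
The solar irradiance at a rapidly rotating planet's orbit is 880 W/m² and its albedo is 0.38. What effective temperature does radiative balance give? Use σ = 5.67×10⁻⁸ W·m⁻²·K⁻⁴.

T ≈ 221 K

Power absorbed = (1−a)S·πR²; power emitted = 4πR²σT⁴. Equating and cancelling πR²:
T = ((1−a)S / 4σ)^(1/4) = (546 / (4 × 5.67×10⁻⁸))^(1/4) = (2.41×10^9)^(1/4).
T = 221 K.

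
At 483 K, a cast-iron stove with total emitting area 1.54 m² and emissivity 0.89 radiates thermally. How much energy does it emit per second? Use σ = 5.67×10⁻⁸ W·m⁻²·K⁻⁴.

P ≈ 4230 W

P = εσAT⁴ = 0.89 × 5.67×10⁻⁸ × 1.54 × (483)⁴ = 0.89 × 5.67×10⁻⁸ × 1.54 × 5.44×10^10.
P = 4230 W.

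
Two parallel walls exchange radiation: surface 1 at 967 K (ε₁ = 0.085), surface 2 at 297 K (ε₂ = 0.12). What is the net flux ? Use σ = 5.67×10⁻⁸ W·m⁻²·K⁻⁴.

q ≈ 2570 W/m²

For two large parallel gray plates, q = σ(T₁⁴ − T₂⁴) / (1/ε₁ + 1/ε₂ − 1).
1/ε₁ + 1/ε₂ − 1 = 1/0.085 + 1/0.12 − 1 = 19.10.
T₁⁴ − T₂⁴ = 8.74×10^11 − 7.78×10^9 = 8.67×10^11 K⁴.
q = 5.67×10⁻⁸ × 8.67×10^11 / 19.10 = 2570 W/m².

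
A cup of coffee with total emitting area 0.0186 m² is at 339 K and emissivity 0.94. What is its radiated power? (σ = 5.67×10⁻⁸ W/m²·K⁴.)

P ≈ 13.1 W

P = εσAT⁴ = 0.94 × 5.67×10⁻⁸ × 0.0186 × (339)⁴ = 0.94 × 5.67×10⁻⁸ × 0.0186 × 1.32×10^10.
P = 13.1 W.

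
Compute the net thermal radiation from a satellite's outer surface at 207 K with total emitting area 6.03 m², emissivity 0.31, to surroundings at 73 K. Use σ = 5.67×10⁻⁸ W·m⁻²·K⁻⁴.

Q ≈ 192 W

Q = εσA(T⁴ − T_s⁴). T⁴ − T_s⁴ = (207)⁴ − (73)⁴ = 1.84×10^9 − 2.84×10^7 = 1.81×10^9 K⁴.
Q = 0.31 × 5.67×10⁻⁸ × 6.03 × 1.81×10^9 = 192 W.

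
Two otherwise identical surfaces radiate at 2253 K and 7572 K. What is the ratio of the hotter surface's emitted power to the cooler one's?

P ∝ T⁴, so the ratio is (7572/2253)⁴ = (3.361)⁴ = 128.

ratio ≈ 128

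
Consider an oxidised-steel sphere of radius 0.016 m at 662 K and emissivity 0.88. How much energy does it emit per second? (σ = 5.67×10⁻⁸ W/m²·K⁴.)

A = 4πr² = 4π × (0.016)² = 3.22×10^-3 m².
Stefan–Boltzmann: P = εσAT⁴ = 0.88 × 5.67×10⁻⁸ × 3.22×10^-3 × (662)⁴ = 0.88 × 5.67×10⁻⁸ × 3.22×10^-3 × 1.92×10^11.
P = 30.8 W.

P ≈ 30.8 W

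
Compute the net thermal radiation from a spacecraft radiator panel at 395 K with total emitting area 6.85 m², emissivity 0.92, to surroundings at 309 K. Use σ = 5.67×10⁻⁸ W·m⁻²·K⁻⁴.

Q ≈ 5440 W

Q = εσA(T⁴ − T_s⁴). T⁴ − T_s⁴ = (395)⁴ − (309)⁴ = 2.43×10^10 − 9.12×10^9 = 1.52×10^10 K⁴.
Q = 0.92 × 5.67×10⁻⁸ × 6.85 × 1.52×10^10 = 5440 W.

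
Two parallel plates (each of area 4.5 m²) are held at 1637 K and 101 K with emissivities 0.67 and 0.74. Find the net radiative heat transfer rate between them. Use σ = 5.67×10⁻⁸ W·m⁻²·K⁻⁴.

For two large parallel gray plates, q = σ(T₁⁴ − T₂⁴) / (1/ε₁ + 1/ε₂ − 1).
1/ε₁ + 1/ε₂ − 1 = 1/0.67 + 1/0.74 − 1 = 1.844.
T₁⁴ − T₂⁴ = 7.18×10^12 − 1.04×10^8 = 7.18×10^12 K⁴.
q = 5.67×10⁻⁸ × 7.18×10^12 / 1.844 = 2.21×10^5 W/m².
Q = q·A = 2.21×10^5 × 4.5 = 9.94×10^5 W.

Q ≈ 9.94×10^5 W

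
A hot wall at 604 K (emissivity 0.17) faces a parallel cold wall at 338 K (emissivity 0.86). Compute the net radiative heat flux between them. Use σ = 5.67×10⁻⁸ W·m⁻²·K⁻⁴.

q ≈ 1130 W/m²

For two large parallel gray plates, q = σ(T₁⁴ − T₂⁴) / (1/ε₁ + 1/ε₂ − 1).
1/ε₁ + 1/ε₂ − 1 = 1/0.17 + 1/0.86 − 1 = 6.045.
T₁⁴ − T₂⁴ = 1.33×10^11 − 1.31×10^10 = 1.20×10^11 K⁴.
q = 5.67×10⁻⁸ × 1.20×10^11 / 6.045 = 1130 W/m².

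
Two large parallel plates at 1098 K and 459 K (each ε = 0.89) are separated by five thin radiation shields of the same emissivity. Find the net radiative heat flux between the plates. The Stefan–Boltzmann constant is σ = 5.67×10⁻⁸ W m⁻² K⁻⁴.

Each of the 6 gaps contributes resistance (2/ε − 1) = 2/0.89 − 1 = 1.247; total = 7.483.
q = σ(T₁⁴ − T₂⁴) / 7.483 = 5.67×10⁻⁸ × 1.41×10^12 / 7.483 = 10700 W/m².

q ≈ 10700 W/m²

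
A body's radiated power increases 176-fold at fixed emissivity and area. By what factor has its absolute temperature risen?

factor ≈ 3.64

P ∝ T⁴ ⇒ T ∝ P^(1/4), so T scales by (176)^(1/4) = 3.64.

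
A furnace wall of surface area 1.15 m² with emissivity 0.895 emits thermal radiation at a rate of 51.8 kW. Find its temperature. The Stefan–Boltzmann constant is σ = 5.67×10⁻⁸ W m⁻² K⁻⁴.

From P = εσAT⁴, T = (P / εσA)^(1/4) = (51800 / (0.895 × 5.67×10⁻⁸ × 1.15))^(1/4).
T = (8.88×10^11)^(1/4) = 971 K.

T ≈ 971 K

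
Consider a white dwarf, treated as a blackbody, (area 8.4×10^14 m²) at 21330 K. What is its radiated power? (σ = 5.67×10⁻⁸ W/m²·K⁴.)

P ≈ 9.86×10^24 W

P = σAT⁴ = 5.67×10⁻⁸ × 8.40×10^14 × (21330)⁴ = 5.67×10⁻⁸ × 8.40×10^14 × 2.07×10^17.
P = 9.86×10^24 W.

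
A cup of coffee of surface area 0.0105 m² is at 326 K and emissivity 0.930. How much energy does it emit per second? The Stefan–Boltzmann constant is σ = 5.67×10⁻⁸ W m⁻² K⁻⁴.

Stefan–Boltzmann: P = εσAT⁴ = 0.930 × 5.67×10⁻⁸ × 0.0105 × (326)⁴ = 0.930 × 5.67×10⁻⁸ × 0.0105 × 1.13×10^10.
P = 6.25 W.

P ≈ 6.25 W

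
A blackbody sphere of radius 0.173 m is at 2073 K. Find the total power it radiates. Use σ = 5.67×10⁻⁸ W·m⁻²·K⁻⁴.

A = 4πr² = 4π × (0.173)² = 0.376 m².
P = σAT⁴ = 5.67×10⁻⁸ × 0.376 × (2073)⁴ = 5.67×10⁻⁸ × 0.376 × 1.85×10^13.
P = 3.94×10^5 W.

P ≈ 3.94×10^5 W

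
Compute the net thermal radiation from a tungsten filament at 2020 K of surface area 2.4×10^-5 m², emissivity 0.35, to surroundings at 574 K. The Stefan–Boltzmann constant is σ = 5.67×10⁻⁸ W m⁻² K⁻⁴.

Q ≈ 7.88 W

Q = εσA(T⁴ − T_s⁴). T⁴ − T_s⁴ = (2020)⁴ − (574)⁴ = 1.66×10^13 − 1.09×10^11 = 1.65×10^13 K⁴.
Q = 0.35 × 5.67×10⁻⁸ × 2.40×10^-5 × 1.65×10^13 = 7.88 W.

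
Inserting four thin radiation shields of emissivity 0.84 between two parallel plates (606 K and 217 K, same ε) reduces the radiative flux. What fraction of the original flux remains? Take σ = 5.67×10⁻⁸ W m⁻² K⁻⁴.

With N identical shields there are N+1 = 5 gaps in series, each with the same radiative resistance, so the flux falls to 1/(N+1) of its unshielded value.

ratio ≈ 0.200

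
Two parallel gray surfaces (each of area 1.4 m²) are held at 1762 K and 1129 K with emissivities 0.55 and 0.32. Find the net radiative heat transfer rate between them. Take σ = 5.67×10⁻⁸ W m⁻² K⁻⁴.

Q ≈ 1.61×10^5 W

For two large parallel gray plates, q = σ(T₁⁴ − T₂⁴) / (1/ε₁ + 1/ε₂ − 1).
1/ε₁ + 1/ε₂ − 1 = 1/0.55 + 1/0.32 − 1 = 3.943.
T₁⁴ − T₂⁴ = 9.64×10^12 − 1.62×10^12 = 8.01×10^12 K⁴.
q = 5.67×10⁻⁸ × 8.01×10^12 / 3.943 = 1.15×10^5 W/m².
Q = q·A = 1.15×10^5 × 1.4 = 1.61×10^5 W.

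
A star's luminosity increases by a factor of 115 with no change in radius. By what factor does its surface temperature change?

factor ≈ 3.27

P ∝ T⁴ ⇒ T ∝ P^(1/4), so T scales by (115)^(1/4) = 3.27.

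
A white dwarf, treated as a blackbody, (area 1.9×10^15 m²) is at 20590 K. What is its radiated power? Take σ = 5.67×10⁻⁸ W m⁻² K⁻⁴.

P ≈ 1.94×10^25 W

P = σAT⁴ = 5.67×10⁻⁸ × 1.90×10^15 × (20590)⁴ = 5.67×10⁻⁸ × 1.90×10^15 × 1.80×10^17.
P = 1.94×10^25 W.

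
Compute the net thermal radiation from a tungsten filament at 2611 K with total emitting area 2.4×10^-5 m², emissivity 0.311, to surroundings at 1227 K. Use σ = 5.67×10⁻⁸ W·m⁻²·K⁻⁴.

Q = εσA(T⁴ − T_s⁴). T⁴ − T_s⁴ = (2611)⁴ − (1227)⁴ = 4.65×10^13 − 2.27×10^12 = 4.42×10^13 K⁴.
Q = 0.311 × 5.67×10⁻⁸ × 2.40×10^-5 × 4.42×10^13 = 18.7 W.

Q ≈ 18.7 W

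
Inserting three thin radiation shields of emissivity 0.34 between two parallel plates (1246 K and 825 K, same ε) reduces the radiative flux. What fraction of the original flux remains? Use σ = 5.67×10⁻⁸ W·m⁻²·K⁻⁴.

With N identical shields there are N+1 = 4 gaps in series, each with the same radiative resistance, so the flux falls to 1/(N+1) of its unshielded value.

ratio ≈ 0.250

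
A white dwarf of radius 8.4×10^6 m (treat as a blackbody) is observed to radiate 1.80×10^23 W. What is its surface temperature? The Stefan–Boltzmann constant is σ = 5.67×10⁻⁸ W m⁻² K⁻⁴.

A = 4πr² = 4π × (8.4×10^6)² = 8.87×10^14 m².
From P = σAT⁴, T = (P / σA)^(1/4) = (1.80×10^23 / (5.67×10⁻⁸ × 8.87×10^14))^(1/4).
T = (3.58×10^15)^(1/4) = 7740 K.

T ≈ 7740 K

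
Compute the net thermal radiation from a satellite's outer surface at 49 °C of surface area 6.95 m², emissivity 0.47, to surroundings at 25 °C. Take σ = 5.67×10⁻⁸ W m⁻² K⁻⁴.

Q ≈ 530 W

Convert: 49 °C = 322 K; 25 °C = 298 K.
Q = εσA(T⁴ − T_s⁴). T⁴ − T_s⁴ = (322)⁴ − (298)⁴ = 1.08×10^10 − 7.89×10^9 = 2.86×10^9 K⁴.
Q = 0.47 × 5.67×10⁻⁸ × 6.95 × 2.86×10^9 = 530 W.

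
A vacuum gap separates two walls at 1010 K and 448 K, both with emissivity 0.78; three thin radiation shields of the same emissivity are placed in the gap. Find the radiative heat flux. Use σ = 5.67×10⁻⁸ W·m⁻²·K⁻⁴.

Each of the 4 gaps contributes resistance (2/ε − 1) = 2/0.78 − 1 = 1.564; total = 6.256.
q = σ(T₁⁴ − T₂⁴) / 6.256 = 5.67×10⁻⁸ × 1.00×10^12 / 6.256 = 9070 W/m².

q ≈ 9070 W/m²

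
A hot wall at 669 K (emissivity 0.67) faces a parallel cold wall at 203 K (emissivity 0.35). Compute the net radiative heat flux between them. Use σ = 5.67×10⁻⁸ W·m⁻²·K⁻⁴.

q ≈ 3360 W/m²

For two large parallel gray plates, q = σ(T₁⁴ − T₂⁴) / (1/ε₁ + 1/ε₂ − 1).
1/ε₁ + 1/ε₂ − 1 = 1/0.67 + 1/0.35 − 1 = 3.350.
T₁⁴ − T₂⁴ = 2.00×10^11 − 1.70×10^9 = 1.99×10^11 K⁴.
q = 5.67×10⁻⁸ × 1.99×10^11 / 3.350 = 3360 W/m².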